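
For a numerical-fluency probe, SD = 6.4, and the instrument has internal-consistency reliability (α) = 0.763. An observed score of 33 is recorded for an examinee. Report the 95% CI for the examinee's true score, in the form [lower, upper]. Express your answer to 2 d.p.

The standard error of measurement is 6.4000×√(1 − 0.7630) ≃ 6.4000×0.4868 ≃ 3.1157.
1.96 × SEM ≃ 6.1068
Interval: (26.8932, 39.1068)

[26.89, 39.11]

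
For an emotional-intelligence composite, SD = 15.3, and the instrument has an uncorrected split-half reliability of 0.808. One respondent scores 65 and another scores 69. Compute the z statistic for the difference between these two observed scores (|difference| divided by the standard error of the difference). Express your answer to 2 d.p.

0.57

Spearman-Brown: r = 2(0.808) / (1 + 0.808) = 1.61600 / 1.80800 ≈ 0.89381
SEM = 15.30000 × √(1 − 0.89381) = 15.30000 × √0.10619 ≈ 15.30000 × 0.32588 ≈ 4.98589
Standard error of the difference = 4.98589·√2 ≈ 7.05112
z = 4 / 7.05112 ≈ 0.56729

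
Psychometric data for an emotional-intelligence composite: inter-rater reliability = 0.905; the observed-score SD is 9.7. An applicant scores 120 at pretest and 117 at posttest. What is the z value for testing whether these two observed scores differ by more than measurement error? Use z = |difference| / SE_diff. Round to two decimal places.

SEM = 9.700·√(1 − 0.905) ≈ 2.990
Standard error of the difference = 2.990·√2 ≈ 4.228
z = |120 − 117| / 4.228 = 3 / 4.228 ≈ 0.710

0.71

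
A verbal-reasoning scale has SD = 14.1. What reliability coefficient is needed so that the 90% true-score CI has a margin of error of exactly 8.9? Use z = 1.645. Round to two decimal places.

Required SEM = 8.9 / 1.645 ≈ 5.4103
r = 1 − (5.4103/14.1)² ≈ 1 − 0.1472 ≈ 0.8528

0.85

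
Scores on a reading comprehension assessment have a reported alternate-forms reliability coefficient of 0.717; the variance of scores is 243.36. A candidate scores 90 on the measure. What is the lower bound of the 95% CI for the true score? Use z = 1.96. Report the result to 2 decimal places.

73.73

σ = 243.36^(1/2) = 15.600
SEM = 15.600×√(1 − 0.717) ≈ 8.299
1.96 × SEM ≈ 16.266
Lower limit = 90 − 16.266 ≈ 73.734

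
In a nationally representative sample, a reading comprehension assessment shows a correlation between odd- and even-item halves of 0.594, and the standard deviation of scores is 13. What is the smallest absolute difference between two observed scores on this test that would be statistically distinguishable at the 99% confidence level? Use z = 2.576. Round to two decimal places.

Spearman-Brown: r = 2(0.594) / (1 + 0.594) = 1.188 / 1.594 ≈ 0.745
SEM = 13.000 × √(1 − 0.745) = 13.000 × √0.255 ≈ 13.000 × 0.505 ≈ 6.561
SE_diff = SEM × √2 ≈ 6.561 × 1.414 ≈ 9.278
Smallest detectable difference = 2.576×9.278 ≈ 23.901

23.90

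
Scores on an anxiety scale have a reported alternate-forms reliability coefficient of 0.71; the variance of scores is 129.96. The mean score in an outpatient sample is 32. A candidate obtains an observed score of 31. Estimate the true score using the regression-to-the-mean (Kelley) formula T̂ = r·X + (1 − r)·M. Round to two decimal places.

T̂ = r·X + (1 − r)·M = 0.71000·31 + 0.29000·32 = 22.01000 + 9.28000 ≈ 31.29000

31.29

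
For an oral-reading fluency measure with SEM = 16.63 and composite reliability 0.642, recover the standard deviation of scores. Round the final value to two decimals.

SD = 16.63 / √(1 − 0.642) ≈ 27.794

27.79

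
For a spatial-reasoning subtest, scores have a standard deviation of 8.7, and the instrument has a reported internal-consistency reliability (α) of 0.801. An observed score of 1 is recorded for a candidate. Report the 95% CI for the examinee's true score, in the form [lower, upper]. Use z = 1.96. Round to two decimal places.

[-6.61, 8.61]

SEM = 8.700 * √(1 − 0.801) = 8.700 * √0.199 ≈ 8.700 * 0.446 ≈ 3.881
Margin = 1.96 * 3.881 ≈ 7.607
Interval: (-6.607, 8.607)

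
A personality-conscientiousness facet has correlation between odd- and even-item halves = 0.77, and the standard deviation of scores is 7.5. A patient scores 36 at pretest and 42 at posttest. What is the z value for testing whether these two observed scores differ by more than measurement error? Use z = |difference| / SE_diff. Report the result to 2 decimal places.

r_full = 2·0.77 / (1 + 0.77) ≈ 0.870
SEM = 7.500·√(1 − 0.870) ≈ 2.704
Standard error of the difference = 2.704·√2 ≈ 3.823
z = 6 / 3.823 ≈ 1.569

1.57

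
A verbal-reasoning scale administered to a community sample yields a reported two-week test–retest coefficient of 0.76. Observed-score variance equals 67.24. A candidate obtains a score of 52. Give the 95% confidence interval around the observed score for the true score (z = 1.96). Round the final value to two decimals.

SD = √67.24 ≃ 8.2000
SEM = 8.2000 × √(1 − 0.7600) = 8.2000 × √0.2400 ≃ 8.2000 × 0.4899 ≃ 4.0172
Margin = 1.96 × 4.0172 ≃ 7.8736
95% CI: 52 ± 7.8736 = [44.1264, 59.8736]

[44.13, 59.87]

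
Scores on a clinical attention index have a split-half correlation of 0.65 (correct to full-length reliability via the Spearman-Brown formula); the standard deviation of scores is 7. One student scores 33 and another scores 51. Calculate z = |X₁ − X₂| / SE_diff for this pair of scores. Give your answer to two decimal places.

Full-length reliability (Spearman-Brown) = 2(0.65)/(1+0.65) ≈ 0.788
The standard error of measurement is 7.000·√(1 − 0.788) ≈ 7.000·0.461 ≈ 3.224.
Standard error of the difference = 3.224·√2 ≈ 4.559
z = |33 − 51| / 4.559 = 18 / 4.559 ≈ 3.948

3.95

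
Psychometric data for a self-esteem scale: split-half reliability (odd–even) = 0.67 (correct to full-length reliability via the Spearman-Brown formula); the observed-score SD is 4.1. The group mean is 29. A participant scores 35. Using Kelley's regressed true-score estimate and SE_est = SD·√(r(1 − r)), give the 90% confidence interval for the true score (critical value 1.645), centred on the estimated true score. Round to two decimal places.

Spearman-Brown: r = 2(0.67) / (1 + 0.67) = 1.3400 / 1.6700 ≈ 0.8024
T̂ = 0.8024(35) + 0.1976(29) ≈ 33.8144
SE_est = SD · √(r(1 − r)) = 4.1000 · √0.1586 ≈ 4.1000 · 0.3982 ≈ 1.6326
90% CI: 33.8144 ± 2.6856 ≈ (31.1288, 36.5000)

[31.13, 36.50]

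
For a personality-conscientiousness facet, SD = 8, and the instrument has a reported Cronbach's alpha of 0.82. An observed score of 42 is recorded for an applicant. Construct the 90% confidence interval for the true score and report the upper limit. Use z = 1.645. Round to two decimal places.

47.58

SEM = 8.000 · √(1 − 0.820) = 8.000 · √0.180 ≈ 8.000 · 0.424 ≈ 3.394
Half-width = 1.645·3.394 ≈ 5.583
Upper bound: 42 + 5.583 = 47.583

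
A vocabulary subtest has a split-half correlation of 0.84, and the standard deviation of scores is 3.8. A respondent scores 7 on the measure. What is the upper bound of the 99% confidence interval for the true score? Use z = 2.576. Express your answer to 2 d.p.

9.89

r_full = 2·0.84 / (1 + 0.84) ≈ 0.913
SEM = 3.800*√(1 − 0.913) ≈ 1.121
Margin = 2.576 * 1.121 ≈ 2.887
Upper limit = 7 + 2.887 ≈ 9.887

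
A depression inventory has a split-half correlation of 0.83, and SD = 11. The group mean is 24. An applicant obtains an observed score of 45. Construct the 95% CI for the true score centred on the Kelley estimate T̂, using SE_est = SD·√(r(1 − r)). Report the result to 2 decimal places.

Spearman-Brown: r = 2(0.83) / (1 + 0.83) = 1.660 / 1.830 ≈ 0.907
T̂ = 0.907(45) + 0.093(24) ≈ 43.049
SE_est = SD × √(r(1 − r)) = 11.000 × √0.084 ≈ 11.000 × 0.290 ≈ 3.193
CI = 43.049 ± 1.96 × 3.193 → [36.791, 49.308]

[36.79, 49.31]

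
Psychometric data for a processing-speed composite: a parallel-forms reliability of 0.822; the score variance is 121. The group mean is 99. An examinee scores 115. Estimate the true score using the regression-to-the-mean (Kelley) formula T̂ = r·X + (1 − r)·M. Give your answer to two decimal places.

112.15

T̂ = 0.822(115) + 0.178(99) ≈ 112.152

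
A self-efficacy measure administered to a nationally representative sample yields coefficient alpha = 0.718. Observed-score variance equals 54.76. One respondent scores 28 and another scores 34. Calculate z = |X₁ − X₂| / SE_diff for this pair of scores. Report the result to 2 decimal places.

SD = √54.76 = 7.4000
SEM = 7.4000*√(1 − 0.7180) ≃ 3.9297
SE_diff = √2 * SEM ≃ 5.5574
z = |28 − 34| / 5.5574 = 6 / 5.5574 ≃ 1.0796

1.08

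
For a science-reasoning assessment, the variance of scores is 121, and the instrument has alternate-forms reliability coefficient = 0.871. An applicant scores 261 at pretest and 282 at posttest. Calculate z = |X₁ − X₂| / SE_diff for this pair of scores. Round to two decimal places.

3.76

SD = √121 = 11.0000
SEM = 11.0000 * √(1 − 0.8710) = 11.0000 * √0.1290 ≃ 11.0000 * 0.3592 ≃ 3.9508
SE_diff = √2 * SEM ≃ 5.5873
z = 21 / 5.5873 ≃ 3.7585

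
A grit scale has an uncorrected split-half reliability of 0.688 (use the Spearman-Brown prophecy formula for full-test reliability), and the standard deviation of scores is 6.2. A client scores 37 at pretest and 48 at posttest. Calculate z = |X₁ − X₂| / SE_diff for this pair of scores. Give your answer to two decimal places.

Spearman-Brown: r = 2(0.688) / (1 + 0.688) = 1.3760 / 1.6880 ≈ 0.8152
The standard error of measurement is 6.2000·√(1 − 0.8152) ≈ 6.2000·0.4299 ≈ 2.6655.
SE_diff = √2 · SEM ≈ 3.7696
z = |37 − 48| / 3.7696 = 11 / 3.7696 ≈ 2.9181

2.92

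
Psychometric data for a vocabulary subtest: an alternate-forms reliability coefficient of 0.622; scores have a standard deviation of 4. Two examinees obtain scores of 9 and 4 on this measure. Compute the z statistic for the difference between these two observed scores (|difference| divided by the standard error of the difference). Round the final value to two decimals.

1.44

SEM = 4.00000 · √(1 − 0.62200) = 4.00000 · √0.37800 ≈ 4.00000 · 0.61482 ≈ 2.45927
SE_diff = √2 · SEM ≈ 3.47793
z = 5 / 3.47793 ≈ 1.43764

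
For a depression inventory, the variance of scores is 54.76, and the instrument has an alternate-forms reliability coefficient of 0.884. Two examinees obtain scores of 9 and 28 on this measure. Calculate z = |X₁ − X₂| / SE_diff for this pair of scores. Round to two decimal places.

SD = √54.76 = 7.4000
The standard error of measurement is 7.4000×√(1 − 0.8840) ≈ 7.4000×0.3406 ≈ 2.5203.
Standard error of the difference = 2.5203·√2 ≈ 3.5643
z = |9 − 28| / 3.5643 = 19 / 3.5643 ≈ 5.3306

5.33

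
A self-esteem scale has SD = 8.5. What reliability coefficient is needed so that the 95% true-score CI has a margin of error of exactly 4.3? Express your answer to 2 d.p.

0.93

Required SEM = 4.3 / 1.96 ≃ 2.19388
r = 1 − (SEM / SD)² = 1 − (2.19388 / 8.5)² ≃ 1 − 0.06662 ≃ 0.93338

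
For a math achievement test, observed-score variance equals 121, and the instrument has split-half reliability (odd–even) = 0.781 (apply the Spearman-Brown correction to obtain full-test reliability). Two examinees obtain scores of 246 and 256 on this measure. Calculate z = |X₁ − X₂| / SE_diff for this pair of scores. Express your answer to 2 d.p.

σ = 121^(1/2) = 11.0000
r_full = 2·0.781 / (1 + 0.781) ≈ 0.8770
The standard error of measurement is 11.0000*√(1 − 0.8770) ≈ 11.0000*0.3507 ≈ 3.8573.
Standard error of the difference = 3.8573·√2 ≈ 5.4550
z = |246 − 256| / 5.4550 = 10 / 5.4550 ≈ 1.8332

1.83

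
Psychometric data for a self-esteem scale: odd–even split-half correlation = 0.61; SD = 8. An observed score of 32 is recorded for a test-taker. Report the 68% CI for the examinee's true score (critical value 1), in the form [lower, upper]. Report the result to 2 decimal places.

Full-length reliability (Spearman-Brown) = 2(0.61)/(1+0.61) ≈ 0.7578
SEM = 8.0000 · √(1 − 0.7578) = 8.0000 · √0.2422 ≈ 8.0000 · 0.4922 ≈ 3.9374
1 · SEM ≈ 3.9374
Interval: (28.0626, 35.9374)

[28.06, 35.94]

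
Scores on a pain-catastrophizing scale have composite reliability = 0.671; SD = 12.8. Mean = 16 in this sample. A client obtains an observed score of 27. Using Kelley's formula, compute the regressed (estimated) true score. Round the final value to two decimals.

23.38

Estimated true score = 0.671·27 + (1 − 0.671)·16 ≈ 23.381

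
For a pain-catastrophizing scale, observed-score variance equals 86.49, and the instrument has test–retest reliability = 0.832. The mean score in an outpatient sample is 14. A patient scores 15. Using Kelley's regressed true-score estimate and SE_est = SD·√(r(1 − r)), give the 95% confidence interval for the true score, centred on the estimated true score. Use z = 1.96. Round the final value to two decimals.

SD = √86.49 ≈ 9.3000
Estimated true score = 0.8320×15 + (1 − 0.8320)×14 ≈ 14.8320
SE_est = 9.3000×√(0.8320×0.1680) ≈ 3.4770
CI = 14.8320 ± 1.96 × 3.4770 → [8.0172, 21.6468]

[8.02, 21.65]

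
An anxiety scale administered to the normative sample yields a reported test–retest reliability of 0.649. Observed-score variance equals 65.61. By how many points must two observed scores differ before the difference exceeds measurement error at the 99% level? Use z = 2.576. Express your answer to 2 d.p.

17.48

σ = 65.61^(1/2) = 8.1000
SEM = 8.1000 * √(1 − 0.6490) = 8.1000 * √0.3510 ≈ 8.1000 * 0.5925 ≈ 4.7989
SE_diff = √2 * SEM ≈ 6.7866
Minimum reliable difference = 2.576 * SE_diff ≈ 2.576 * 6.7866 ≈ 17.4823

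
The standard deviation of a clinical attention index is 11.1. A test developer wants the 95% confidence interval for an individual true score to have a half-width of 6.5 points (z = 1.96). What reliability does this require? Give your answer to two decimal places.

0.91

SEM needed = half-width / z = 6.5/1.96 ≈ 3.316
r = 1 − (3.316/11.1)² ≈ 1 − 0.089 ≈ 0.911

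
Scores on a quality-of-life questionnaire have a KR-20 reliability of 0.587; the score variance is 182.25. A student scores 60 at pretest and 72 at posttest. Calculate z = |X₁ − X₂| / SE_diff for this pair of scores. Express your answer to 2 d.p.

σ = 182.25^(1/2) = 13.500
SEM = 13.500·√(1 − 0.587) ≈ 8.676
Standard error of the difference = 8.676·√2 ≈ 12.269
z = 12 / 12.269 ≈ 0.978

0.98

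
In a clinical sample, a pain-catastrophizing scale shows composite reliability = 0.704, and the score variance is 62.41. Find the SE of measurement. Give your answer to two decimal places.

σ = 62.41^(1/2) = 7.90000
The standard error of measurement is 7.90000·√(1 − 0.70400) ≈ 7.90000·0.54406 ≈ 4.29806.

4.30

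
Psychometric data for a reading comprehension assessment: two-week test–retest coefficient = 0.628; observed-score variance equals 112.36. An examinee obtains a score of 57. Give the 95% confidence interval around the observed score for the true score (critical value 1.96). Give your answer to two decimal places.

[44.33, 69.67]

SD = √112.36 ≈ 10.60000
The standard error of measurement is 10.60000*√(1 − 0.62800) ≈ 10.60000*0.60992 ≈ 6.46513.
Half-width = 1.96*6.46513 ≈ 12.67166
CI = 57 ± 12.67166 → [44.32834, 69.67166]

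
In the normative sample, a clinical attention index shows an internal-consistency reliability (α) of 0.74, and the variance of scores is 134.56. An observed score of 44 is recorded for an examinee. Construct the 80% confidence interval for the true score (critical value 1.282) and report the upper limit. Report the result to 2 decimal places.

SD = √134.56 = 11.6000
SEM = 11.6000 · √(1 − 0.7400) = 11.6000 · √0.2600 ≈ 11.6000 · 0.5099 ≈ 5.9149
Half-width = 1.282·5.9149 ≈ 7.5829
Upper bound: 44 + 7.5829 = 51.5829

51.58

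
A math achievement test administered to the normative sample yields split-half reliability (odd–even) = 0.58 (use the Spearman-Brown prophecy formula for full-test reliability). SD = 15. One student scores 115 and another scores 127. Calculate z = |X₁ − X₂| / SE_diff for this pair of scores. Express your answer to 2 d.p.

Spearman-Brown: r = 2(0.58) / (1 + 0.58) = 1.16000 / 1.58000 ≈ 0.73418
SEM = 15.00000 * √(1 − 0.73418) = 15.00000 * √0.26582 ≈ 15.00000 * 0.51558 ≈ 7.73370
SE_diff = SEM * √2 ≈ 7.73370 * 1.41421 ≈ 10.93710
z = |115 − 127| / 10.93710 = 12 / 10.93710 ≈ 1.09718

1.10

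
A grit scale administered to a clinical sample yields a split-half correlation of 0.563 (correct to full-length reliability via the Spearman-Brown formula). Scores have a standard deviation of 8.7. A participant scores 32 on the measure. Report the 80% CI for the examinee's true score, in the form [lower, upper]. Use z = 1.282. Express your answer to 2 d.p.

[26.10, 37.90]

r_full = 2·0.563 / (1 + 0.563) ≈ 0.7204
The standard error of measurement is 8.7000·√(1 − 0.7204) ≈ 8.7000·0.5288 ≈ 4.6002.
Margin = 1.282 · 4.6002 ≈ 5.8975
CI = 32 ± 5.8975 → [26.1025, 37.8975]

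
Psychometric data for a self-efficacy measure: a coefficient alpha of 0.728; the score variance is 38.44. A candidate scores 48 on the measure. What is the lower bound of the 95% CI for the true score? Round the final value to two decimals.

41.66

SD = √38.44 = 6.200
SEM = 6.200*√(1 − 0.728) ≈ 3.234
Half-width = 1.96*3.234 ≈ 6.338
Lower limit = 48 − 6.338 ≈ 41.662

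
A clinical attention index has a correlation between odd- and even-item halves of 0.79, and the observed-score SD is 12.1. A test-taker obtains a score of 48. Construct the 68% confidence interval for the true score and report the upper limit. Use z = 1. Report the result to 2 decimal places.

Full-length reliability (Spearman-Brown) = 2(0.79)/(1+0.79) ≃ 0.8827
SEM = 12.1000 · √(1 − 0.8827) = 12.1000 · √0.1173 ≃ 12.1000 · 0.3425 ≃ 4.1445
Margin = 1 · 4.1445 ≃ 4.1445
Upper limit = 48 + 4.1445 ≃ 52.1445

52.14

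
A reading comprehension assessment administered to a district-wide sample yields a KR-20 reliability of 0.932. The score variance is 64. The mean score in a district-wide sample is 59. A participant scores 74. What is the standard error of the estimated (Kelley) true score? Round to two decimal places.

SD = √64 = 8.00000
SE_est = SD · √(r(1 − r)) = 8.00000 · √0.06338 ≈ 8.00000 · 0.25175 ≈ 2.01397

2.01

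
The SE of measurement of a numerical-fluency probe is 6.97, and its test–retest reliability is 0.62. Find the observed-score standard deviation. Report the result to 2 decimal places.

SD = 6.97 / √(1 − 0.62) ≈ 11.3068

11.31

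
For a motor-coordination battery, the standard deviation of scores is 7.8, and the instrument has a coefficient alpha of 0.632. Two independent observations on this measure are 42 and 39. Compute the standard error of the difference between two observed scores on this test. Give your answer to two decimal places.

SEM = 7.8000 × √(1 − 0.6320) = 7.8000 × √0.3680 ≈ 7.8000 × 0.6066 ≈ 4.7317
Standard error of the difference = 4.7317·√2 ≈ 6.6917

6.69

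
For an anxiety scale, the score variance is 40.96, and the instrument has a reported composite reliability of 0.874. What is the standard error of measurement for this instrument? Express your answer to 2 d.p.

σ = 40.96^(1/2) = 6.400
SEM = 6.400·√(1 − 0.874) ≈ 2.272

2.27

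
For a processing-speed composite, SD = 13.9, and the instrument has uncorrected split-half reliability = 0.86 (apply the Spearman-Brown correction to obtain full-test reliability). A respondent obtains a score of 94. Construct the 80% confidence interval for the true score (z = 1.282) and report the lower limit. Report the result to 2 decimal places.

89.11

r_full = 2·0.86 / (1 + 0.86) ≈ 0.9247
The standard error of measurement is 13.9000*√(1 − 0.9247) ≈ 13.9000*0.2744 ≈ 3.8135.
Half-width = 1.282*3.8135 ≈ 4.8889
Lower limit = 94 − 4.8889 ≈ 89.1111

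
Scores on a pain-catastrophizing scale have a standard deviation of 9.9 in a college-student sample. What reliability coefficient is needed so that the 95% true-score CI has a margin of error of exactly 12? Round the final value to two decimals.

0.62

SEM needed = half-width / z = 12/1.96 ≈ 6.1224
r = 1 − (6.1224/9.9)² ≈ 1 − 0.3825 ≈ 0.6175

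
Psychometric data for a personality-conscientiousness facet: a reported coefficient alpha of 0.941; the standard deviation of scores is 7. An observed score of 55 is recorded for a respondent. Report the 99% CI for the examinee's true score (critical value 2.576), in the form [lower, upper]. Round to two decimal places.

[50.62, 59.38]

SEM = 7.000 × √(1 − 0.941) = 7.000 × √0.059 ≈ 7.000 × 0.243 ≈ 1.700
Half-width = 2.576×1.700 ≈ 4.380
99% CI: 55 ± 4.380 = [50.620, 59.380]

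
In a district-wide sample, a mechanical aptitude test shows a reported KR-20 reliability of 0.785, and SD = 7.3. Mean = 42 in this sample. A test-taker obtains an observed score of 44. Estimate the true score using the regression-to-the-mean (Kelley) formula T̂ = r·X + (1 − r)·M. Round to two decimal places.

T̂ = 0.785(44) + 0.215(42) ≈ 43.570

43.57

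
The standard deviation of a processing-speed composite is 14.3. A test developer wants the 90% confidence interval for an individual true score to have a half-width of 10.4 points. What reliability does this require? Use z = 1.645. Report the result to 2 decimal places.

Required SEM = 10.4 / 1.645 ≈ 6.32219
r = 1 − (SEM / SD)² = 1 − (6.32219 / 14.3)² ≈ 1 − 0.19546 ≈ 0.80454

0.80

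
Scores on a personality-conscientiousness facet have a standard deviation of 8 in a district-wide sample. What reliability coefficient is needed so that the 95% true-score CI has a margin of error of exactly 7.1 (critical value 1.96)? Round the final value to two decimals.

Required SEM = 7.1 / 1.96 ≈ 3.62245
r = 1 − (SEM / SD)² = 1 − (3.62245 / 8)² ≈ 1 − 0.20503 ≈ 0.79497

0.79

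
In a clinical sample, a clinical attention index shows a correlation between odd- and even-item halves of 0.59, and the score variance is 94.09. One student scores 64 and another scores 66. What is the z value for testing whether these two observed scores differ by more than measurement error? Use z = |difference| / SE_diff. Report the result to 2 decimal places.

0.29

SD = √94.09 ≃ 9.700
Full-length reliability (Spearman-Brown) = 2(0.59)/(1+0.59) ≃ 0.742
SEM = 9.700·√(1 − 0.742) ≃ 4.926
SE_diff = √2 · SEM ≃ 6.966
z = |64 − 66| / 6.966 = 2 / 6.966 ≃ 0.287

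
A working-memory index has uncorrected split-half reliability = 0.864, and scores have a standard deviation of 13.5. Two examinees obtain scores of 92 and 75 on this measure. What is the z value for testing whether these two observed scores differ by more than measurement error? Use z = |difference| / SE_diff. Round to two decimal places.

3.30

Full-length reliability (Spearman-Brown) = 2(0.864)/(1+0.864) ≃ 0.9270
SEM = 13.5000 · √(1 − 0.9270) = 13.5000 · √0.0730 ≃ 13.5000 · 0.2701 ≃ 3.6465
Standard error of the difference = 3.6465·√2 ≃ 5.1570
z = |92 − 75| / 5.1570 = 17 / 5.1570 ≃ 3.2965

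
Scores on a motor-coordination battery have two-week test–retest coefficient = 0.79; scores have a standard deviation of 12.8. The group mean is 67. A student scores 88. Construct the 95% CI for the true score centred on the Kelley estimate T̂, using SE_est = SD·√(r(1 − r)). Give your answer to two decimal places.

[73.37, 93.81]

T̂ = 0.790(88) + 0.210(67) ≈ 83.590
SE_est = 12.800×√(0.790×0.210) ≈ 5.214
CI = 83.590 ± 1.96 × 5.214 → [73.371, 93.809]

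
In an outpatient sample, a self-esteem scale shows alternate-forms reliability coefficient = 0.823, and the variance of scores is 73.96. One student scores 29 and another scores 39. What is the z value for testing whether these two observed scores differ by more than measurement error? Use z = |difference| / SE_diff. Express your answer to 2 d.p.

1.95

SD = √73.96 = 8.600
SEM = 8.600*√(1 − 0.823) ≈ 3.618
SE_diff = √2 * SEM ≈ 5.117
z = |29 − 39| / 5.117 = 10 / 5.117 ≈ 1.954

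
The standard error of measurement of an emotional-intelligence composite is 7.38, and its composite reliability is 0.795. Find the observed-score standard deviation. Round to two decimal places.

SD = 7.38 / √(1 − 0.795) ≈ 16.300

16.30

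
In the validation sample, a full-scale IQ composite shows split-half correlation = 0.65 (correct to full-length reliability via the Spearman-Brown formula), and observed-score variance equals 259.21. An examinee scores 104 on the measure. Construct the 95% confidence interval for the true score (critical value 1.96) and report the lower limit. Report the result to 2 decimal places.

SD = √259.21 ≃ 16.1000
Full-length reliability (Spearman-Brown) = 2(0.65)/(1+0.65) ≃ 0.7879
The standard error of measurement is 16.1000×√(1 − 0.7879) ≃ 16.1000×0.4606 ≃ 7.4151.
1.96 × SEM ≃ 14.5336
Lower limit = 104 − 14.5336 ≃ 89.4664

89.47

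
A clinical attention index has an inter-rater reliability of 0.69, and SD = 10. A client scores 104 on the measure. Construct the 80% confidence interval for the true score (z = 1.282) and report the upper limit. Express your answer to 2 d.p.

111.14

SEM = 10.0000 × √(1 − 0.6900) = 10.0000 × √0.3100 ≃ 10.0000 × 0.5568 ≃ 5.5678
Half-width = 1.282×5.5678 ≃ 7.1379
Upper limit = 104 + 7.1379 ≃ 111.1379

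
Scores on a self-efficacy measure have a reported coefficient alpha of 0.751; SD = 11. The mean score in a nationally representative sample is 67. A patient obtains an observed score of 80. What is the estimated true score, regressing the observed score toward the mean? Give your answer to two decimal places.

T̂ = 0.751(80) + 0.249(67) ≃ 76.763

76.76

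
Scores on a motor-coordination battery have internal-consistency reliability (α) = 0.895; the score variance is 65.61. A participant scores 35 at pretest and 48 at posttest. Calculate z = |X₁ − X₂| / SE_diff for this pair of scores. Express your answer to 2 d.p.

SD = √65.61 ≃ 8.1000
SEM = 8.1000*√(1 − 0.8950) ≃ 2.6247
Standard error of the difference = 2.6247·√2 ≃ 3.7119
z = |35 − 48| / 3.7119 = 13 / 3.7119 ≃ 3.5023

3.50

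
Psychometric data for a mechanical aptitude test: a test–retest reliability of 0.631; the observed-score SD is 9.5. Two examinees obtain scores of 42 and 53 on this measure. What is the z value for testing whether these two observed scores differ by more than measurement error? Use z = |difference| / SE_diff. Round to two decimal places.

SEM = 9.5000 × √(1 − 0.6310) = 9.5000 × √0.3690 ≈ 9.5000 × 0.6075 ≈ 5.7708
SE_diff = SEM × √2 ≈ 5.7708 × 1.4142 ≈ 8.1612
z = |42 − 53| / 8.1612 = 11 / 8.1612 ≈ 1.3478

1.35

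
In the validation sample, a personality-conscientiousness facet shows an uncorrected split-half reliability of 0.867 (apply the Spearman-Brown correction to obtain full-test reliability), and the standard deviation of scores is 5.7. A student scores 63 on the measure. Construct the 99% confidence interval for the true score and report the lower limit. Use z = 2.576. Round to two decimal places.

59.08

r_full = 2·0.867 / (1 + 0.867) ≈ 0.9288
SEM = 5.7000 × √(1 − 0.9288) = 5.7000 × √0.0712 ≈ 5.7000 × 0.2669 ≈ 1.5213
2.576 × SEM ≈ 3.9190
Lower bound: 63 − 3.9190 = 59.0810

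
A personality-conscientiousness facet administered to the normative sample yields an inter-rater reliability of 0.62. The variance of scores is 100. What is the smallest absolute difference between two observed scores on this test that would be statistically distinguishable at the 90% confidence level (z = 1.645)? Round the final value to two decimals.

14.34

SD = √100 ≈ 10.00000
SEM = 10.00000×√(1 − 0.62000) ≈ 6.16441
Standard error of the difference = 6.16441·√2 ≈ 8.71780
Minimum reliable difference = 1.645 × SE_diff ≈ 1.645 × 8.71780 ≈ 14.34078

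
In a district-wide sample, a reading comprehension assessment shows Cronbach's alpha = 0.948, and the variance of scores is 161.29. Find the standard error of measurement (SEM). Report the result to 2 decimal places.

SD = √161.29 ≈ 12.70000
SEM = 12.70000 · √(1 − 0.94800) = 12.70000 · √0.05200 ≈ 12.70000 · 0.22804 ≈ 2.89605

2.90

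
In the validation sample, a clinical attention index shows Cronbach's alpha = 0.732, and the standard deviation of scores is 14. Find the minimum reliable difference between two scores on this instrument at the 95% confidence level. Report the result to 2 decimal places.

20.09

SEM = 14.0000 * √(1 − 0.7320) = 14.0000 * √0.2680 ≃ 14.0000 * 0.5177 ≃ 7.2476
Standard error of the difference = 7.2476·√2 ≃ 10.2497
Minimum reliable difference = 1.96 * SE_diff ≃ 1.96 * 10.2497 ≃ 20.0894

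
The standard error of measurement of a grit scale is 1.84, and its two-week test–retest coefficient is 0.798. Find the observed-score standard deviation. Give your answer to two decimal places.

SD = 1.84 / √(1 − 0.798) ≈ 4.094

4.09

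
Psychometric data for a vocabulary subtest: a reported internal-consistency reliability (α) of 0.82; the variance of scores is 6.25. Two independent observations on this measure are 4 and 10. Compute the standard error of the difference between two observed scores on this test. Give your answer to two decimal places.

1.50

σ = 6.25^(1/2) = 2.500
SEM = 2.500 * √(1 − 0.820) = 2.500 * √0.180 ≈ 2.500 * 0.424 ≈ 1.061
SE_diff = SEM * √2 ≈ 1.061 * 1.414 ≈ 1.500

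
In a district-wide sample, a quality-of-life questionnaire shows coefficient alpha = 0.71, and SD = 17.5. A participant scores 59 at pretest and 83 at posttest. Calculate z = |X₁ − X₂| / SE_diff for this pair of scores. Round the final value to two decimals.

SEM = 17.5000·√(1 − 0.7100) ≈ 9.4240
SE_diff = SEM · √2 ≈ 9.4240 · 1.4142 ≈ 13.3276
z = |59 − 83| / 13.3276 = 24 / 13.3276 ≈ 1.8008

1.80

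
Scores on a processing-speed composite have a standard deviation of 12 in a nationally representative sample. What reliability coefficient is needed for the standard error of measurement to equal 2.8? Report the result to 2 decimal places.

0.95

r = 1 − (SEM / SD)² = 1 − (2.800 / 12)² ≈ 1 − 0.054 ≈ 0.946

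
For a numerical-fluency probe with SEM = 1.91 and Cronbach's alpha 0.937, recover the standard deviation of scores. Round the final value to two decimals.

7.61

SD = 1.91 / √(1 − 0.937) ≈ 7.610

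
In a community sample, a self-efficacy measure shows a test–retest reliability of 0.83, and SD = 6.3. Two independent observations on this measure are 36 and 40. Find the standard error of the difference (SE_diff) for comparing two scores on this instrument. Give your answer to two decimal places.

SEM = 6.30000 · √(1 − 0.83000) = 6.30000 · √0.17000 ≃ 6.30000 · 0.41231 ≃ 2.59756
SE_diff = √2 · SEM ≃ 3.67350

3.67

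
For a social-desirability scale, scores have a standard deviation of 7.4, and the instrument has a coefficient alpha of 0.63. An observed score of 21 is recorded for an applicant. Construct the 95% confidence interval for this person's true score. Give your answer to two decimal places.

SEM = 7.4000·√(1 − 0.6300) ≈ 4.5012
Half-width = 1.96·4.5012 ≈ 8.8224
95% CI: 21 ± 8.8224 = [12.1776, 29.8224]

[12.18, 29.82]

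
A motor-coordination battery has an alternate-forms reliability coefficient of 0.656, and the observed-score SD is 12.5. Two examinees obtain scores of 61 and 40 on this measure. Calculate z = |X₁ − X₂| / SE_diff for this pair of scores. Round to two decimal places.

SEM = 12.50000 · √(1 − 0.65600) = 12.50000 · √0.34400 ≈ 12.50000 · 0.58652 ≈ 7.33144
SE_diff = √2 · SEM ≈ 10.36822
z = |61 − 40| / 10.36822 = 21 / 10.36822 ≈ 2.02542

2.03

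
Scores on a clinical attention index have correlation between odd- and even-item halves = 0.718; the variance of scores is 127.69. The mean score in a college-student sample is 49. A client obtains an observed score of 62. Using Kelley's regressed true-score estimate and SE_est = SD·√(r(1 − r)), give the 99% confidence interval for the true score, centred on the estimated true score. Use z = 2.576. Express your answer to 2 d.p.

σ = 127.69^(1/2) = 11.300
r_full = 2·0.718 / (1 + 0.718) ≈ 0.836
Estimated true score = 0.836×62 + (1 − 0.836)×49 ≈ 59.866
SE_est = SD × √(r(1 − r)) = 11.300 × √0.137 ≈ 11.300 × 0.370 ≈ 4.186
CI = 59.866 ± 2.576 × 4.186 → [49.084, 70.648]

[49.08, 70.65]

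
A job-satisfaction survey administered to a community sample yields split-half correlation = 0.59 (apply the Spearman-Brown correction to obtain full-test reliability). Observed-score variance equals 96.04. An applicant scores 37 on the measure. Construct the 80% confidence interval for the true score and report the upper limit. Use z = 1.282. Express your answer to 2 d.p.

σ = 96.04^(1/2) = 9.800
Spearman-Brown: r = 2(0.59) / (1 + 0.59) = 1.180 / 1.590 ≈ 0.742
SEM = 9.800 × √(1 − 0.742) = 9.800 × √0.258 ≈ 9.800 × 0.508 ≈ 4.976
Half-width = 1.282×4.976 ≈ 6.380
Upper limit = 37 + 6.380 ≈ 43.380

43.38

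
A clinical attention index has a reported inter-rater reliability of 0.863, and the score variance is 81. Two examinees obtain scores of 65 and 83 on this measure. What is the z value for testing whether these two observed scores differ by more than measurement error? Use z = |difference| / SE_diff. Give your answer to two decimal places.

3.82

σ = 81^(1/2) = 9.000
The standard error of measurement is 9.000·√(1 − 0.863) ≈ 9.000·0.370 ≈ 3.331.
SE_diff = √2 · SEM ≈ 4.711
z = |65 − 83| / 4.711 = 18 / 4.711 ≈ 3.821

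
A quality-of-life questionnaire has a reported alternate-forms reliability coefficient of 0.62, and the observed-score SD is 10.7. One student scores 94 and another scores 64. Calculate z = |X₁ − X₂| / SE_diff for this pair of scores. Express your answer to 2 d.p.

3.22

SEM = 10.7000 * √(1 − 0.6200) = 10.7000 * √0.3800 ≈ 10.7000 * 0.6164 ≈ 6.5959
Standard error of the difference = 6.5959·√2 ≈ 9.3280
z = 30 / 9.3280 ≈ 3.2161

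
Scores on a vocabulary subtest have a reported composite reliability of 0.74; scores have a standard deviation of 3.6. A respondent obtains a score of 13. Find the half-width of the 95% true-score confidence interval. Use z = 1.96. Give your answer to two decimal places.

SEM = 3.600 × √(1 − 0.740) = 3.600 × √0.260 ≈ 3.600 × 0.510 ≈ 1.836
Margin = 1.96 × 1.836 ≈ 3.598

3.60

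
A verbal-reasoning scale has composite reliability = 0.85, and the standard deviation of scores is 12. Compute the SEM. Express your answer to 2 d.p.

4.65

SEM = 12.000 × √(1 − 0.850) = 12.000 × √0.150 ≈ 12.000 × 0.387 ≈ 4.648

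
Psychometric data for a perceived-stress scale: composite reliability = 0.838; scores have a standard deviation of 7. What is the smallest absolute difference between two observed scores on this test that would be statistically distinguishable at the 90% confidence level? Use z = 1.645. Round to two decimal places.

6.55

The standard error of measurement is 7.0000×√(1 − 0.8380) ≈ 7.0000×0.4025 ≈ 2.8174.
SE_diff = √2 × SEM ≈ 3.9845
Minimum reliable difference = 1.645 × SE_diff ≈ 1.645 × 3.9845 ≈ 6.5545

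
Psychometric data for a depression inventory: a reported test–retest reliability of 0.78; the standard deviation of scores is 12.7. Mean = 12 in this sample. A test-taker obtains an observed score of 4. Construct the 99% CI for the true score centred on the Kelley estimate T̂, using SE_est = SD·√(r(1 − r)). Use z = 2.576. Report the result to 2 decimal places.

T̂ = 0.780(4) + 0.220(12) ≈ 5.760
SE_est = SD × √(r(1 − r)) = 12.700 × √0.172 ≈ 12.700 × 0.414 ≈ 5.261
99% CI: 5.760 ± 13.552 ≈ (-7.792, 19.312)

[-7.79, 19.31]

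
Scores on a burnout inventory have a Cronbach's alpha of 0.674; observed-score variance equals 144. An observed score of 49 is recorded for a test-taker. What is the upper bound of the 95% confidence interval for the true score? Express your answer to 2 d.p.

62.43

σ = 144^(1/2) = 12.0000
The standard error of measurement is 12.0000×√(1 − 0.6740) ≃ 12.0000×0.5710 ≃ 6.8516.
Half-width = 1.96×6.8516 ≃ 13.4291
Upper limit = 49 + 13.4291 ≃ 62.4291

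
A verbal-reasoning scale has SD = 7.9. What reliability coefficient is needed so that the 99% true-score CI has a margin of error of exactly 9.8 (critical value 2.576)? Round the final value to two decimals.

0.77

SEM needed = half-width / z = 9.8/2.576 ≃ 3.80435
Required reliability = 1 − (SEM/SD)² = 1 − 0.23190 ≃ 0.76810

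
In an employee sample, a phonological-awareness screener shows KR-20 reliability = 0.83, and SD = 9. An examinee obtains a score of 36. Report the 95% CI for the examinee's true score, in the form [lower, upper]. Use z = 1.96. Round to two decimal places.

[28.73, 43.27]

SEM = 9.000·√(1 − 0.830) ≈ 3.711
Margin = 1.96 · 3.711 ≈ 7.273
95% CI: 36 ± 7.273 = [28.727, 43.273]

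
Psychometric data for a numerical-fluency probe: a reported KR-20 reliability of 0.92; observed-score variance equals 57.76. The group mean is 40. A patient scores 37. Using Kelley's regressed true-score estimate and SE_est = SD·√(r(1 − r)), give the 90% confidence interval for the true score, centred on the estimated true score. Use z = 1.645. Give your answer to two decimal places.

[33.85, 40.63]

SD = √57.76 = 7.6000
T̂ = 0.9200(37) + 0.0800(40) ≈ 37.2400
SE_est = SD × √(r(1 − r)) = 7.6000 × √0.0736 ≈ 7.6000 × 0.2713 ≈ 2.0618
90% CI: 37.2400 ± 3.3917 ≈ (33.8483, 40.6317)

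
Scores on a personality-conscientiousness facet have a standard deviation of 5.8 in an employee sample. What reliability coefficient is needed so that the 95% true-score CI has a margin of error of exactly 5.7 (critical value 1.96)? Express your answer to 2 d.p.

Required SEM = 5.7 / 1.96 ≈ 2.9082
r = 1 − (2.9082/5.8)² ≈ 1 − 0.2514 ≈ 0.7486

0.75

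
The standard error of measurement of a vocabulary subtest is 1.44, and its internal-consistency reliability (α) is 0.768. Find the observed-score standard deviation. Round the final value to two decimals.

2.99

SD = SEM / √(1 − r) = 1.44 / √0.2320 ≃ 1.44 / 0.4817 ≃ 2.9896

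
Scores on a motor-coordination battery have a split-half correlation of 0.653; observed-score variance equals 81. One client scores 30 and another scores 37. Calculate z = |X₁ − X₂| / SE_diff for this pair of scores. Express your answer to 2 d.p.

SD = √81 ≈ 9.0000
r_full = 2·0.653 / (1 + 0.653) ≈ 0.7901
SEM = 9.0000*√(1 − 0.7901) ≈ 4.1235
SE_diff = SEM * √2 ≈ 4.1235 * 1.4142 ≈ 5.8316
z = 7 / 5.8316 ≈ 1.2004

1.20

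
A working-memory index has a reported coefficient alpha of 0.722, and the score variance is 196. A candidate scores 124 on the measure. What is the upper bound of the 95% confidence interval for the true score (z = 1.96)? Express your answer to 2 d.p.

SD = √196 = 14.000
The standard error of measurement is 14.000×√(1 − 0.722) ≈ 14.000×0.527 ≈ 7.382.
Half-width = 1.96×7.382 ≈ 14.468
Upper limit = 124 + 14.468 ≈ 138.468

138.47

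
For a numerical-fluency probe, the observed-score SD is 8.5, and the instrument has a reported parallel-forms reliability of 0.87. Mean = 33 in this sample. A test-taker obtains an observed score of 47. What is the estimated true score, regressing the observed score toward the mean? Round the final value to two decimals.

45.18

Estimated true score = 0.8700×47 + (1 − 0.8700)×33 ≈ 45.1800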